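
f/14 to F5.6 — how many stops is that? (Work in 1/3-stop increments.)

2 2/3 stops

f/14 → f/13 → f/11 → f/10 → f/9 → f/8 → f/7.1 → f/6.3 → f/5.6 — count the steps: 8 third-stops = 2 2/3 stops.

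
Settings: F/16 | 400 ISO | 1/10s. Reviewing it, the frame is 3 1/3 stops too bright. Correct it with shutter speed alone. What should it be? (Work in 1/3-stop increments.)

1/100s

Overexposed by 3 1/3 stops → need 3 1/3 stops darker.
Shutter speed: 1/10 → 1/13 → 1/15 → 1/20 → 1/25 → 1/30 → 1/40 → 1/50 → 1/60 → 1/80 → 1/100.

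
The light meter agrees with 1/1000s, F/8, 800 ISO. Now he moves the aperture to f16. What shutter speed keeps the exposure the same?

Aperture: f/8 → f/11 → f/16 — 2 stops stopped down (darker).
Need 2 stops brighter from the shutter speed: 1/1000 → 1/500 → 1/250.

1/250s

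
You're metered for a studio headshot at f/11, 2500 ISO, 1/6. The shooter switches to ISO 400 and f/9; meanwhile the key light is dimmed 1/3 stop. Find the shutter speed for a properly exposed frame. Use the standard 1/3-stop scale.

0.8 s

Scene light: 1/3 stop darker.
ISO: 2500 → 2000 → 1600 → 1250 → 1000 → 800 → 640 → 500 → 400 — 2 2/3 stops lower (darker).
Aperture: f/11 → f/10 → f/9 — 2/3 stop wider (brighter).
Net so far: 2 1/3 stops darker. Shutter speed: 1/6 → 1/5 → 1/4 → 0.3 → 0.4 → 0.5 → 0.6 → 0.8.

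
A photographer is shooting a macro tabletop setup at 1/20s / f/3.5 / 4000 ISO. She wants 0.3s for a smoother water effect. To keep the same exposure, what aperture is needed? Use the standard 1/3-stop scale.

Shutter speed: 1/20 → 1/15 → 1/13 → 1/10 → 1/8 → 1/6 → 1/5 → 1/4 → 0.3 — 2 2/3 stops slower (brighter).
Need 2 2/3 stops darker from the aperture: f/3.5 → f/4 → f/4.5 → f/5 → f/5.6 → f/6.3 → f/7.1 → f/8 → f/9.

f/9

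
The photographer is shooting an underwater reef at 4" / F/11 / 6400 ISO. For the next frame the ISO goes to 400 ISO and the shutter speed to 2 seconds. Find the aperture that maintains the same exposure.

f/2

ISO: 6400 → 3200 → 1600 → 800 → 400 — 4 stops dropped (darker).
Shutter speed: 4 → 2 — 1 stop faster (darker).
Net change so far: 5 stops darker. Offset with the aperture: f/11 → f/8 → f/5.6 → f/4 → f/2.8 → f/2.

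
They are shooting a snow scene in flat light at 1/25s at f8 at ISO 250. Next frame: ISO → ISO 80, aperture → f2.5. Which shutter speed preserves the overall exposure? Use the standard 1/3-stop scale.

ISO: 250 → 200 → 160 → 125 → 100 → 80 — 1 2/3 stops dropped (darker).
Aperture: f/8 → f/7.1 → f/6.3 → f/5.6 → f/5 → f/4.5 → f/4 → f/3.5 → f/3.2 → f/2.8 → f/2.5 — 3 1/3 stops larger aperture (brighter).
Net change so far: 1 2/3 stops brighter. Offset with the shutter speed: 1/25 → 1/30 → 1/40 → 1/50 → 1/60 → 1/80.

1/80s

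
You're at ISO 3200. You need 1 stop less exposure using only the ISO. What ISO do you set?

ISO: 3200 → 1600 — 1 stop dropped (darker).

ISO 1600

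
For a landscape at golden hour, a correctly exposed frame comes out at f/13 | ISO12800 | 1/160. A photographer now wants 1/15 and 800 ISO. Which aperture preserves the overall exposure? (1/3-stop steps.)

f/10

Shutter speed: 1/160 → 1/125 → 1/100 → 1/80 → 1/60 → 1/50 → 1/40 → 1/30 → 1/25 → 1/20 → 1/15 — 3 1/3 stops longer (brighter).
ISO: 12800 → 10000 → 8000 → 6400 → 5000 → 4000 → 3200 → 2500 → 2000 → 1600 → 1250 → 1000 → 800 — 4 stops dropped (darker).
Net change so far: 2/3 stop darker. Offset with the aperture: f/13 → f/11 → f/10.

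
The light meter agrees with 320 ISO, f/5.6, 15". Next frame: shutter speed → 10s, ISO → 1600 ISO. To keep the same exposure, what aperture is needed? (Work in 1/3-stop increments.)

Shutter speed: 15 → 13 → 10 — 2/3 stop shorter (darker).
ISO: 320 → 400 → 500 → 640 → 800 → 1000 → 1250 → 1600 — 2 1/3 stops higher (brighter).
Net change so far: 1 2/3 stops brighter. Offset with the aperture: f/5.6 → f/6.3 → f/7.1 → f/8 → f/9 → f/10.

f/10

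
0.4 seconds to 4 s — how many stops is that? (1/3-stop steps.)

3 1/3 stops

0.4 → 0.5 → 0.6 → 0.8 → 1 → 1.3 → 1.6 → 2 → 2.5 → 3.2 → 4 — count the steps: 10 third-stops = 3 1/3 stops.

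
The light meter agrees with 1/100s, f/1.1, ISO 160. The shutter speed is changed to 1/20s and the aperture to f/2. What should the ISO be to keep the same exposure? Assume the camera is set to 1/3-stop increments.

ISO 100

Shutter speed: 1/100 → 1/80 → 1/60 → 1/50 → 1/40 → 1/30 → 1/25 → 1/20 — 2 1/3 stops slower (brighter).
Aperture: f/1.1 → f/1.2 → f/1.4 → f/1.6 → f/1.8 → f/2 — 1 2/3 stops smaller aperture (darker).
Net change so far: 2/3 stop brighter. Offset with the ISO: 160 → 125 → 100.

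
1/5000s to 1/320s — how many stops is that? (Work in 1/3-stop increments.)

1/5000 → 1/4000 → 1/3200 → 1/2500 → 1/2000 → 1/1600 → 1/1250 → 1/1000 → 1/800 → 1/640 → 1/500 → 1/400 → 1/320 — count the steps: 12 third-stops = 4 stops.

4 stops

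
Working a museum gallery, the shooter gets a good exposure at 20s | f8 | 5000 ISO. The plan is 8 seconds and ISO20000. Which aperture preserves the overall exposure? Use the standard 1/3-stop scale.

Shutter speed: 20 → 15 → 13 → 10 → 8 — 1 1/3 stops shorter (darker).
ISO: 5000 → 6400 → 8000 → 10000 → 12800 → 16000 → 20000 — 2 stops higher (brighter).
Net change so far: 2/3 stop brighter. Offset with the aperture: f/8 → f/9 → f/10.

f/10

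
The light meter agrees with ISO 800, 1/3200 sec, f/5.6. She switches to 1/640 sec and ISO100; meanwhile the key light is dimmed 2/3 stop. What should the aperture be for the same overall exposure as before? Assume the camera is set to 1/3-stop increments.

f/3.5

Scene light: 2/3 stop darker.
Shutter speed: 1/3200 → 1/2500 → 1/2000 → 1/1600 → 1/1250 → 1/1000 → 1/800 → 1/640 — 2 1/3 stops slower (brighter).
ISO: 800 → 640 → 500 → 400 → 320 → 250 → 200 → 160 → 125 → 100 — 3 stops lower (darker).
Net so far: 1 1/3 stops darker. Aperture: f/5.6 → f/5 → f/4.5 → f/4 → f/3.5.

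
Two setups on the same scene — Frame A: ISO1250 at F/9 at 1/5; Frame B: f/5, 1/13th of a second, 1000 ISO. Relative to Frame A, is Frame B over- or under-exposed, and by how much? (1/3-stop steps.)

Aperture: f/9 → f/8 → f/7.1 → f/6.3 → f/5.6 → f/5 — 1 2/3 stops opened up (brighter).
Shutter speed: 1/5 → 1/6 → 1/8 → 1/10 → 1/13 — 1 1/3 stops faster (darker).
ISO: 1250 → 1000 — 1/3 stop dropped (darker).
Net: +1 2/3 −1 1/3 −1/3 = 0 stops.

same exposure (0 stops)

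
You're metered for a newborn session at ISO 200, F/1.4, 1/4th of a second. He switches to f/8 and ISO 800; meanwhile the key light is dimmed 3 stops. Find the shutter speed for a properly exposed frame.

Scene light: 3 stops darker.
Aperture: f/1.4 → f/2 → f/2.8 → f/4 → f/5.6 → f/8 — 5 stops stopped down (darker).
ISO: 200 → 400 → 800 — 2 stops raised (brighter).
Net so far: 6 stops darker. Shutter speed: 1/4 → 1/2 → 1 → 2 → 4 → 8 → 15.

15 s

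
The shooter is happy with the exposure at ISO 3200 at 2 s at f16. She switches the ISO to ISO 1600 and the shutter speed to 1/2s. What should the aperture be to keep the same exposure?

ISO: 3200 → 1600 — 1 stop lower (darker).
Shutter speed: 2 → 1 → 1/2 — 2 stops shorter (darker).
Net change so far: 3 stops darker. Offset with the aperture: f/16 → f/11 → f/8 → f/5.6.

f/5.6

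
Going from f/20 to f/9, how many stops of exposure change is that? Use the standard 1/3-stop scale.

f/20 → f/18 → f/16 → f/14 → f/13 → f/11 → f/10 → f/9 — count the steps: 7 third-stops = 2 1/3 stops.

2 1/3 stops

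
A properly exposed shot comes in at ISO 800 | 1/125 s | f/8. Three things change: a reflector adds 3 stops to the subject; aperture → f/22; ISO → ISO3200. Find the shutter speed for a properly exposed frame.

1/500s

Scene light: 3 stops brighter.
Aperture: f/8 → f/11 → f/16 → f/22 — 3 stops narrower (darker).
ISO: 800 → 1600 → 3200 — 2 stops higher (brighter).
Net so far: 2 stops brighter. Shutter speed: 1/125 → 1/250 → 1/500.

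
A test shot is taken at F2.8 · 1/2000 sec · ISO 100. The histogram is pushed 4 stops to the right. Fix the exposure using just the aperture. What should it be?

f/11

Overexposed by 4 stops → need 4 stops darker.
Aperture: f/2.8 → f/4 → f/5.6 → f/8 → f/11.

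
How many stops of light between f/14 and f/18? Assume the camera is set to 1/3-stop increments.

2/3 stop

f/14 → f/16 → f/18 — count the steps: 2 third-stops = 2/3 stop.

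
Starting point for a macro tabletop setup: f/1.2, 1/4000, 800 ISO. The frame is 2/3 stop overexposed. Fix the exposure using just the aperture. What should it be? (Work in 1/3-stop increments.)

Overexposed by 2/3 stop → need 2/3 stop darker.
Aperture: f/1.2 → f/1.4 → f/1.6.

f/1.6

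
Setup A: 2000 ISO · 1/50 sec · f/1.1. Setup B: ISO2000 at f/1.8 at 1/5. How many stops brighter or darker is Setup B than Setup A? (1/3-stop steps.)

2 stops brighter

Aperture: f/1.1 → f/1.2 → f/1.4 → f/1.6 → f/1.8 — 1 1/3 stops narrower (darker).
Shutter speed: 1/50 → 1/40 → 1/30 → 1/25 → 1/20 → 1/15 → 1/13 → 1/10 → 1/8 → 1/6 → 1/5 — 3 1/3 stops longer (brighter).
ISO: unchanged.
Net: −1 1/3 +3 1/3 = +2 stops.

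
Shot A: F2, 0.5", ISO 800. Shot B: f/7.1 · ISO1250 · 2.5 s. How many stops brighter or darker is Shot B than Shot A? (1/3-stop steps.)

2/3 stop darker

Aperture: f/2 → f/2.2 → f/2.5 → f/2.8 → f/3.2 → f/3.5 → f/4 → f/4.5 → f/5 → f/5.6 → f/6.3 → f/7.1 — 3 2/3 stops smaller aperture (darker).
Shutter speed: 0.5 → 0.6 → 0.8 → 1 → 1.3 → 1.6 → 2 → 2.5 — 2 1/3 stops slower (brighter).
ISO: 800 → 1000 → 1250 — 2/3 stop raised (brighter).
Net: −3 2/3 +2 1/3 +2/3 = −2/3 stops.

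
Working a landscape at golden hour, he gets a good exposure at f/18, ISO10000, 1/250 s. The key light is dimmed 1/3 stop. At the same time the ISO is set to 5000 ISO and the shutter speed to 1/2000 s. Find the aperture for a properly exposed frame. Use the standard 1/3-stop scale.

Scene light: 1/3 stop darker.
ISO: 10000 → 8000 → 6400 → 5000 — 1 stop lower (darker).
Shutter speed: 1/250 → 1/320 → 1/400 → 1/500 → 1/640 → 1/800 → 1/1000 → 1/1250 → 1/1600 → 1/2000 — 3 stops shorter (darker).
Net so far: 4 1/3 stops darker. Aperture: f/18 → f/16 → f/14 → f/13 → f/11 → f/10 → f/9 → f/8 → f/7.1 → f/6.3 → f/5.6 → f/5 → f/4.5 → f/4.

f/4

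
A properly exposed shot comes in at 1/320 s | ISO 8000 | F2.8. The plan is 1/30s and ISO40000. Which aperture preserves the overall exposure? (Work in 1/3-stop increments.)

f/20

Shutter speed: 1/320 → 1/250 → 1/200 → 1/160 → 1/125 → 1/100 → 1/80 → 1/60 → 1/50 → 1/40 → 1/30 — 3 1/3 stops longer (brighter).
ISO: 8000 → 10000 → 12800 → 16000 → 20000 → 25600 → 32000 → 40000 — 2 1/3 stops raised (brighter).
Net change so far: 5 2/3 stops brighter. Offset with the aperture: f/2.8 → f/3.2 → f/3.5 → f/4 → f/4.5 → f/5 → f/5.6 → f/6.3 → f/7.1 → f/8 → f/9 → f/10 → f/11 → f/13 → f/14 → f/16 → f/18 → f/20.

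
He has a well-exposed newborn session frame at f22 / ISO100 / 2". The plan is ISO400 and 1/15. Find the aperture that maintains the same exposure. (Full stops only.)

ISO: 100 → 200 → 400 — 2 stops higher (brighter).
Shutter speed: 2 → 1 → 1/2 → 1/4 → 1/8 → 1/15 — 5 stops faster (darker).
Net change so far: 3 stops darker. Offset with the aperture: f/22 → f/16 → f/11 → f/8.

f/8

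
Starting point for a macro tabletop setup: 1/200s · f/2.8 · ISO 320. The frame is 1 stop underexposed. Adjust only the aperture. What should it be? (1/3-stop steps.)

Underexposed by 1 stop → need 1 stop brighter.
Aperture: f/2.8 → f/2.5 → f/2.2 → f/2.

f/2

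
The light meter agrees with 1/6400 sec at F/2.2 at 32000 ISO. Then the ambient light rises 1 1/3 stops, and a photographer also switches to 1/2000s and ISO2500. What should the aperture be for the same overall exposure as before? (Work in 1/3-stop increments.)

Scene light: 1 1/3 stops brighter.
Shutter speed: 1/6400 → 1/5000 → 1/4000 → 1/3200 → 1/2500 → 1/2000 — 1 2/3 stops slower (brighter).
ISO: 32000 → 25600 → 20000 → 16000 → 12800 → 10000 → 8000 → 6400 → 5000 → 4000 → 3200 → 2500 — 3 2/3 stops lower (darker).
Net so far: 2/3 stop darker. Aperture: f/2.2 → f/2 → f/1.8.

f/1.8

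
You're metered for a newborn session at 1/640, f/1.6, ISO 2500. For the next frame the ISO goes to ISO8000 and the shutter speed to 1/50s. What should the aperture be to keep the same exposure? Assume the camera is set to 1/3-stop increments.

f/10

ISO: 2500 → 3200 → 4000 → 5000 → 6400 → 8000 — 1 2/3 stops raised (brighter).
Shutter speed: 1/640 → 1/500 → 1/400 → 1/320 → 1/250 → 1/200 → 1/160 → 1/125 → 1/100 → 1/80 → 1/60 → 1/50 — 3 2/3 stops slower (brighter).
Net change so far: 5 1/3 stops brighter. Offset with the aperture: f/1.6 → f/1.8 → f/2 → f/2.2 → f/2.5 → f/2.8 → f/3.2 → f/3.5 → f/4 → f/4.5 → f/5 → f/5.6 → f/6.3 → f/7.1 → f/8 → f/9 → f/10.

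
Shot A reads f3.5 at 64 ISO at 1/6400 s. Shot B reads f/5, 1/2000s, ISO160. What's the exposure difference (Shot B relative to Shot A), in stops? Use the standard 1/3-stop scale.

Aperture: f/3.5 → f/4 → f/4.5 → f/5 — 1 stop stopped down (darker).
Shutter speed: 1/6400 → 1/5000 → 1/4000 → 1/3200 → 1/2500 → 1/2000 — 1 2/3 stops slower (brighter).
ISO: 64 → 80 → 100 → 125 → 160 — 1 1/3 stops raised (brighter).
Net: −1 +1 2/3 +1 1/3 = +2 stops.

2 stops brighter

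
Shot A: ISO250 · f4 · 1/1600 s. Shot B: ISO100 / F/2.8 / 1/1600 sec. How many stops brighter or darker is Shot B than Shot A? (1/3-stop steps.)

1/3 stop darker

Aperture: f/4 → f/3.5 → f/3.2 → f/2.8 — 1 stop opened up (brighter).
Shutter speed: unchanged.
ISO: 250 → 200 → 160 → 125 → 100 — 1 1/3 stops dropped (darker).
Net: +1 −1 1/3 = −1/3 stops.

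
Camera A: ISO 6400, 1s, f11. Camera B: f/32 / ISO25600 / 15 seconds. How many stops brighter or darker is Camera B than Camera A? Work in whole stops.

3 stops brighter

Aperture: f/11 → f/16 → f/22 → f/32 — 3 stops smaller aperture (darker).
Shutter speed: 1 → 2 → 4 → 8 → 15 — 4 stops longer (brighter).
ISO: 6400 → 12800 → 25600 — 2 stops higher (brighter).
Net: −3 +4 +2 = +3 stops.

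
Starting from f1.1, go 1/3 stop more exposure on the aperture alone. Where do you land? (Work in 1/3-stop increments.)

Aperture: f/1.1 → f/1.0 — 1/3 stop opened up (brighter).

f/1.0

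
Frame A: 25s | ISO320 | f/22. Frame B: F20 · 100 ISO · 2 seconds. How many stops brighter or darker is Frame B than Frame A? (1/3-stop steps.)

5 stops darker

Aperture: f/22 → f/20 — 1/3 stop opened up (brighter).
Shutter speed: 25 → 20 → 15 → 13 → 10 → 8 → 6 → 5 → 4 → 3.2 → 2.5 → 2 — 3 2/3 stops shorter (darker).
ISO: 320 → 250 → 200 → 160 → 125 → 100 — 1 2/3 stops lower (darker).
Net: +1/3 −3 2/3 −1 2/3 = −5 stops.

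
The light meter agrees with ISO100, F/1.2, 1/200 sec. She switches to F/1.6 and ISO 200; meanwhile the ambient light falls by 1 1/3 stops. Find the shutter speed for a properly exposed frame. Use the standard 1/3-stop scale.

Scene light: 1 1/3 stops darker.
Aperture: f/1.2 → f/1.4 → f/1.6 — 2/3 stop narrower (darker).
ISO: 100 → 125 → 160 → 200 — 1 stop raised (brighter).
Net so far: 1 stop darker. Shutter speed: 1/200 → 1/160 → 1/125 → 1/100.

1/100s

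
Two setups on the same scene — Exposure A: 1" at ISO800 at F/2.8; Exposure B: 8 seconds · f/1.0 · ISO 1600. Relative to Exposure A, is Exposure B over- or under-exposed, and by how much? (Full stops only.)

7 stops brighter

Aperture: f/2.8 → f/2 → f/1.4 → f/1.0 — 3 stops wider (brighter).
Shutter speed: 1 → 2 → 4 → 8 — 3 stops slower (brighter).
ISO: 800 → 1600 — 1 stop higher (brighter).
Net: +3 +3 +1 = +7 stops.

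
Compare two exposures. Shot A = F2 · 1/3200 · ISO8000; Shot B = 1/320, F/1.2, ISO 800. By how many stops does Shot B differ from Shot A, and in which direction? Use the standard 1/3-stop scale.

1 1/3 stops brighter

Aperture: f/2 → f/1.8 → f/1.6 → f/1.4 → f/1.2 — 1 1/3 stops wider (brighter).
Shutter speed: 1/3200 → 1/2500 → 1/2000 → 1/1600 → 1/1250 → 1/1000 → 1/800 → 1/640 → 1/500 → 1/400 → 1/320 — 3 1/3 stops longer (brighter).
ISO: 8000 → 6400 → 5000 → 4000 → 3200 → 2500 → 2000 → 1600 → 1250 → 1000 → 800 — 3 1/3 stops dropped (darker).
Net: +1 1/3 +3 1/3 −3 1/3 = +1 1/3 stops.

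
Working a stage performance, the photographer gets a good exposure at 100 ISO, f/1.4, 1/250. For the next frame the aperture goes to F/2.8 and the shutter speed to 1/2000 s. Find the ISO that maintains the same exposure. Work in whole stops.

ISO 3200

Aperture: f/1.4 → f/2 → f/2.8 — 2 stops smaller aperture (darker).
Shutter speed: 1/250 → 1/500 → 1/1000 → 1/2000 — 3 stops shorter (darker).
Net change so far: 5 stops darker. Offset with the ISO: 100 → 200 → 400 → 800 → 1600 → 3200.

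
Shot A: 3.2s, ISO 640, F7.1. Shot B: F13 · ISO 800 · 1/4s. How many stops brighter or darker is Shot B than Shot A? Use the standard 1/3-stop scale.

5 stops darker

Aperture: f/7.1 → f/8 → f/9 → f/10 → f/11 → f/13 — 1 2/3 stops smaller aperture (darker).
Shutter speed: 3.2 → 2.5 → 2 → 1.6 → 1.3 → 1 → 0.8 → 0.6 → 0.5 → 0.4 → 0.3 → 1/4 — 3 2/3 stops faster (darker).
ISO: 640 → 800 — 1/3 stop higher (brighter).
Net: −1 2/3 −3 2/3 +1/3 = −5 stops.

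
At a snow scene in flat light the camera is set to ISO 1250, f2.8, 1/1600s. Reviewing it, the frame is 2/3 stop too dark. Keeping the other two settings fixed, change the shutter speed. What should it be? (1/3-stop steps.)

Underexposed by 2/3 stop → need 2/3 stop brighter.
Shutter speed: 1/1600 → 1/1250 → 1/1000.

1/1000s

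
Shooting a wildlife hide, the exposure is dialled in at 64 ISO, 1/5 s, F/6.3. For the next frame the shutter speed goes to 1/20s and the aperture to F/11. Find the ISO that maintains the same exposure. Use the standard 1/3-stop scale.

ISO 800

Shutter speed: 1/5 → 1/6 → 1/8 → 1/10 → 1/13 → 1/15 → 1/20 — 2 stops shorter (darker).
Aperture: f/6.3 → f/7.1 → f/8 → f/9 → f/10 → f/11 — 1 2/3 stops smaller aperture (darker).
Net change so far: 3 2/3 stops darker. Offset with the ISO: 64 → 80 → 100 → 125 → 160 → 200 → 250 → 320 → 400 → 500 → 640 → 800.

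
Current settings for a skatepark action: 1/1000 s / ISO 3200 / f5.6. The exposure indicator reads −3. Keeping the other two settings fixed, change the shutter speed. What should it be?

1/125s

Underexposed by 3 stops → need 3 stops brighter.
Shutter speed: 1/1000 → 1/500 → 1/250 → 1/125.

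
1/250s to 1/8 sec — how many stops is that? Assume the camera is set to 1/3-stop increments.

1/250 → 1/200 → 1/160 → 1/125 → 1/100 → 1/80 → 1/60 → 1/50 → 1/40 → 1/30 → 1/25 → 1/20 → 1/15 → 1/13 → 1/10 → 1/8 — count the steps: 15 third-stops = 5 stops.

5 stops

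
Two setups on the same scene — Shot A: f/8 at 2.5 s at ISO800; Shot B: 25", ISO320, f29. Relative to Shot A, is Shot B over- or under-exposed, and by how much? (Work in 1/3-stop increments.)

Aperture: f/8 → f/9 → f/10 → f/11 → f/13 → f/14 → f/16 → f/18 → f/20 → f/22 → f/25 → f/29 — 3 2/3 stops narrower (darker).
Shutter speed: 2.5 → 3.2 → 4 → 5 → 6 → 8 → 10 → 13 → 15 → 20 → 25 — 3 1/3 stops slower (brighter).
ISO: 800 → 640 → 500 → 400 → 320 — 1 1/3 stops lower (darker).
Net: −3 2/3 +3 1/3 −1 1/3 = −1 2/3 stops.

1 2/3 stops darker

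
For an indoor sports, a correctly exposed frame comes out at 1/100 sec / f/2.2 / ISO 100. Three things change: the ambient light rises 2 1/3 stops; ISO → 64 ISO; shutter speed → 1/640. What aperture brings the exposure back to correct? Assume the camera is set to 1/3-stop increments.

Scene light: 2 1/3 stops brighter.
ISO: 100 → 80 → 64 — 2/3 stop lower (darker).
Shutter speed: 1/100 → 1/125 → 1/160 → 1/200 → 1/250 → 1/320 → 1/400 → 1/500 → 1/640 — 2 2/3 stops faster (darker).
Net so far: 1 stop darker. Aperture: f/2.2 → f/2 → f/1.8 → f/1.6.

f/1.6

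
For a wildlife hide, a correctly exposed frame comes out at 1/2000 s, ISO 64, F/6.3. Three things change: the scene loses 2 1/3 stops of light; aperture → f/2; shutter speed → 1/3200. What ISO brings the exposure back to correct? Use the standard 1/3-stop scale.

Scene light: 2 1/3 stops darker.
Aperture: f/6.3 → f/5.6 → f/5 → f/4.5 → f/4 → f/3.5 → f/3.2 → f/2.8 → f/2.5 → f/2.2 → f/2 — 3 1/3 stops opened up (brighter).
Shutter speed: 1/2000 → 1/2500 → 1/3200 — 2/3 stop shorter (darker).
Net so far: 1/3 stop brighter. ISO: 64 → 50.

ISO 50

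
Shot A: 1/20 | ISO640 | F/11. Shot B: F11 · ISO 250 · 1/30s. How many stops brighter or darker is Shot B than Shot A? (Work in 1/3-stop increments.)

2 stops darker

Aperture: unchanged.
Shutter speed: 1/20 → 1/25 → 1/30 — 2/3 stop faster (darker).
ISO: 640 → 500 → 400 → 320 → 250 — 1 1/3 stops dropped (darker).
Net: −2/3 −1 1/3 = −2 stops.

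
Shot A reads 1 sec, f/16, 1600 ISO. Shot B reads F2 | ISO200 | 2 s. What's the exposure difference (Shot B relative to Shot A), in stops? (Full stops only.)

4 stops brighter

Aperture: f/16 → f/11 → f/8 → f/5.6 → f/4 → f/2.8 → f/2 — 6 stops wider (brighter).
Shutter speed: 1 → 2 — 1 stop slower (brighter).
ISO: 1600 → 800 → 400 → 200 — 3 stops dropped (darker).
Net: +6 +1 −3 = +4 stops.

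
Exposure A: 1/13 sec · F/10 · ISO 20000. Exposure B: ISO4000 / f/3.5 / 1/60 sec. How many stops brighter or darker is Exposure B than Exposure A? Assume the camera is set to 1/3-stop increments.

1 2/3 stops darker

Aperture: f/10 → f/9 → f/8 → f/7.1 → f/6.3 → f/5.6 → f/5 → f/4.5 → f/4 → f/3.5 — 3 stops opened up (brighter).
Shutter speed: 1/13 → 1/15 → 1/20 → 1/25 → 1/30 → 1/40 → 1/50 → 1/60 — 2 1/3 stops shorter (darker).
ISO: 20000 → 16000 → 12800 → 10000 → 8000 → 6400 → 5000 → 4000 — 2 1/3 stops dropped (darker).
Net: +3 −2 1/3 −2 1/3 = −1 2/3 stops.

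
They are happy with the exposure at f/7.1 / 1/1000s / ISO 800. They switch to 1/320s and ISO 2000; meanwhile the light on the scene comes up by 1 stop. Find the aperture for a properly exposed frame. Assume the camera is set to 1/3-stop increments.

f/29

Scene light: 1 stop brighter.
Shutter speed: 1/1000 → 1/800 → 1/640 → 1/500 → 1/400 → 1/320 — 1 2/3 stops longer (brighter).
ISO: 800 → 1000 → 1250 → 1600 → 2000 — 1 1/3 stops raised (brighter).
Net so far: 4 stops brighter. Aperture: f/7.1 → f/8 → f/9 → f/10 → f/11 → f/13 → f/14 → f/16 → f/18 → f/20 → f/22 → f/25 → f/29.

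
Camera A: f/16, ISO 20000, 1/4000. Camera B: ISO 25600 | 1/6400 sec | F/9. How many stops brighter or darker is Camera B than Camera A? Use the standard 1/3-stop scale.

Aperture: f/16 → f/14 → f/13 → f/11 → f/10 → f/9 — 1 2/3 stops larger aperture (brighter).
Shutter speed: 1/4000 → 1/5000 → 1/6400 — 2/3 stop shorter (darker).
ISO: 20000 → 25600 — 1/3 stop higher (brighter).
Net: +1 2/3 −2/3 +1/3 = +1 1/3 stops.

1 1/3 stops brighter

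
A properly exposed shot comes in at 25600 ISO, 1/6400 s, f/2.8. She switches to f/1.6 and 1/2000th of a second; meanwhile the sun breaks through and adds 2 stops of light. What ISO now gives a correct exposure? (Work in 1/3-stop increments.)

Scene light: 2 stops brighter.
Aperture: f/2.8 → f/2.5 → f/2.2 → f/2 → f/1.8 → f/1.6 — 1 2/3 stops larger aperture (brighter).
Shutter speed: 1/6400 → 1/5000 → 1/4000 → 1/3200 → 1/2500 → 1/2000 — 1 2/3 stops slower (brighter).
Net so far: 5 1/3 stops brighter. ISO: 25600 → 20000 → 16000 → 12800 → 10000 → 8000 → 6400 → 5000 → 4000 → 3200 → 2500 → 2000 → 1600 → 1250 → 1000 → 800 → 640.

ISO 640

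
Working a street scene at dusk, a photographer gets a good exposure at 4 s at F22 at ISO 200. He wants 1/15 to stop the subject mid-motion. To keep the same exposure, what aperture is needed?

Shutter speed: 4 → 2 → 1 → 1/2 → 1/4 → 1/8 → 1/15 — 6 stops shorter (darker).
Need 6 stops brighter from the aperture: f/22 → f/16 → f/11 → f/8 → f/5.6 → f/4 → f/2.8.

f/2.8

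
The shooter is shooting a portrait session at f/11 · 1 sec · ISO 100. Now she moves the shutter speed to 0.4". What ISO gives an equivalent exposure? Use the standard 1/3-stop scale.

Shutter speed: 1 → 0.8 → 0.6 → 0.5 → 0.4 — 1 1/3 stops shorter (darker).
Need 1 1/3 stops brighter from the ISO: 100 → 125 → 160 → 200 → 250.

ISO 250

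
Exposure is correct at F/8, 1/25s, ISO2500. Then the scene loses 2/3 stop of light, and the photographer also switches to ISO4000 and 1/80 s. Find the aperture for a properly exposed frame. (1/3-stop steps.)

Scene light: 2/3 stop darker.
ISO: 2500 → 3200 → 4000 — 2/3 stop higher (brighter).
Shutter speed: 1/25 → 1/30 → 1/40 → 1/50 → 1/60 → 1/80 — 1 2/3 stops faster (darker).
Net so far: 1 2/3 stops darker. Aperture: f/8 → f/7.1 → f/6.3 → f/5.6 → f/5 → f/4.5.

f/4.5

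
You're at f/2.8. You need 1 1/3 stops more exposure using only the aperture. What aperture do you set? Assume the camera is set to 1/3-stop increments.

Aperture: f/2.8 → f/2.5 → f/2.2 → f/2 → f/1.8 — 1 1/3 stops larger aperture (brighter).

f/1.8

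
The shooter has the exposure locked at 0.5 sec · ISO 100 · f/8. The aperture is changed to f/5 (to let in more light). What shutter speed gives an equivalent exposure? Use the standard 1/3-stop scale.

Aperture: f/8 → f/7.1 → f/6.3 → f/5.6 → f/5 — 1 1/3 stops wider (brighter).
Need 1 1/3 stops darker from the shutter speed: 0.5 → 0.4 → 0.3 → 1/4 → 1/5.

1/5s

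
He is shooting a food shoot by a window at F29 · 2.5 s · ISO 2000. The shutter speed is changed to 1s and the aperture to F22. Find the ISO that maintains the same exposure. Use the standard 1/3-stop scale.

Shutter speed: 2.5 → 2 → 1.6 → 1.3 → 1 — 1 1/3 stops faster (darker).
Aperture: f/29 → f/25 → f/22 — 2/3 stop wider (brighter).
Net change so far: 2/3 stop darker. Offset with the ISO: 2000 → 2500 → 3200.

ISO 3200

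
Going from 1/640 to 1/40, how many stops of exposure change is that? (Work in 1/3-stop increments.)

1/640 → 1/500 → 1/400 → 1/320 → 1/250 → 1/200 → 1/160 → 1/125 → 1/100 → 1/80 → 1/60 → 1/50 → 1/40 — count the steps: 12 third-stops = 4 stops.

4 stops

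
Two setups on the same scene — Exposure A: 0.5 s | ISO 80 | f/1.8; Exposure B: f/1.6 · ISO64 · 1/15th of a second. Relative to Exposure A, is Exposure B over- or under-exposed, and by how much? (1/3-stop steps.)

Aperture: f/1.8 → f/1.6 — 1/3 stop opened up (brighter).
Shutter speed: 0.5 → 0.4 → 0.3 → 1/4 → 1/5 → 1/6 → 1/8 → 1/10 → 1/13 → 1/15 — 3 stops shorter (darker).
ISO: 80 → 64 — 1/3 stop dropped (darker).
Net: +1/3 −3 −1/3 = −3 stops.

3 stops darker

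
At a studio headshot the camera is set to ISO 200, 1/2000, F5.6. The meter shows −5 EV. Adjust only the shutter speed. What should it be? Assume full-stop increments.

Underexposed by 5 stops → need 5 stops brighter.
Shutter speed: 1/2000 → 1/1000 → 1/500 → 1/250 → 1/125 → 1/60.

1/60s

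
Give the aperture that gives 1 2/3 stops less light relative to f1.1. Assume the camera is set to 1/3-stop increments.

f/2

Aperture: f/1.1 → f/1.2 → f/1.4 → f/1.6 → f/1.8 → f/2 — 1 2/3 stops narrower (darker).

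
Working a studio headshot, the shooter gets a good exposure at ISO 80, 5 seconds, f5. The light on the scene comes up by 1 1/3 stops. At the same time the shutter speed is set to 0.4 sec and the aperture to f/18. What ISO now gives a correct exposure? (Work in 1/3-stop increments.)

ISO 5000

Scene light: 1 1/3 stops brighter.
Shutter speed: 5 → 4 → 3.2 → 2.5 → 2 → 1.6 → 1.3 → 1 → 0.8 → 0.6 → 0.5 → 0.4 — 3 2/3 stops shorter (darker).
Aperture: f/5 → f/5.6 → f/6.3 → f/7.1 → f/8 → f/9 → f/10 → f/11 → f/13 → f/14 → f/16 → f/18 — 3 2/3 stops narrower (darker).
Net so far: 6 stops darker. ISO: 80 → 100 → 125 → 160 → 200 → 250 → 320 → 400 → 500 → 640 → 800 → 1000 → 1250 → 1600 → 2000 → 2500 → 3200 → 4000 → 5000.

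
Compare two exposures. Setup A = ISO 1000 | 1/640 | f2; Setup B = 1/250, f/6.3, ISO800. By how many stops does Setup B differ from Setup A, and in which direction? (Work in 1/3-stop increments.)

2 1/3 stops darker

Aperture: f/2 → f/2.2 → f/2.5 → f/2.8 → f/3.2 → f/3.5 → f/4 → f/4.5 → f/5 → f/5.6 → f/6.3 — 3 1/3 stops narrower (darker).
Shutter speed: 1/640 → 1/500 → 1/400 → 1/320 → 1/250 — 1 1/3 stops slower (brighter).
ISO: 1000 → 800 — 1/3 stop dropped (darker).
Net: −3 1/3 +1 1/3 −1/3 = −2 1/3 stops.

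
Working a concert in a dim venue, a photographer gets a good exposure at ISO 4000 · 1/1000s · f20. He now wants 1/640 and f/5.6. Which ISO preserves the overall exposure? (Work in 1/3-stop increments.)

Shutter speed: 1/1000 → 1/800 → 1/640 — 2/3 stop longer (brighter).
Aperture: f/20 → f/18 → f/16 → f/14 → f/13 → f/11 → f/10 → f/9 → f/8 → f/7.1 → f/6.3 → f/5.6 — 3 2/3 stops larger aperture (brighter).
Net change so far: 4 1/3 stops brighter. Offset with the ISO: 4000 → 3200 → 2500 → 2000 → 1600 → 1250 → 1000 → 800 → 640 → 500 → 400 → 320 → 250 → 200.

ISO 200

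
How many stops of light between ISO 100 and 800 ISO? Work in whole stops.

3 stops

100 → 200 → 400 → 800 — count the steps: 3 stops.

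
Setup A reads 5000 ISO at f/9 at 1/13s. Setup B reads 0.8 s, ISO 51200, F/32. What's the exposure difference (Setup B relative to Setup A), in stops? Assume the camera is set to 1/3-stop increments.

3 stops brighter

Aperture: f/9 → f/10 → f/11 → f/13 → f/14 → f/16 → f/18 → f/20 → f/22 → f/25 → f/29 → f/32 — 3 2/3 stops narrower (darker).
Shutter speed: 1/13 → 1/10 → 1/8 → 1/6 → 1/5 → 1/4 → 0.3 → 0.4 → 0.5 → 0.6 → 0.8 — 3 1/3 stops longer (brighter).
ISO: 5000 → 6400 → 8000 → 10000 → 12800 → 16000 → 20000 → 25600 → 32000 → 40000 → 51200 — 3 1/3 stops higher (brighter).
Net: −3 2/3 +3 1/3 +3 1/3 = +3 stops.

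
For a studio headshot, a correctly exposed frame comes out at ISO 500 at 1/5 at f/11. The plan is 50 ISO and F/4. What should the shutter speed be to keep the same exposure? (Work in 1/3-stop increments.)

1/4s

ISO: 500 → 400 → 320 → 250 → 200 → 160 → 125 → 100 → 80 → 64 → 50 — 3 1/3 stops dropped (darker).
Aperture: f/11 → f/10 → f/9 → f/8 → f/7.1 → f/6.3 → f/5.6 → f/5 → f/4.5 → f/4 — 3 stops wider (brighter).
Net change so far: 1/3 stop darker. Offset with the shutter speed: 1/5 → 1/4.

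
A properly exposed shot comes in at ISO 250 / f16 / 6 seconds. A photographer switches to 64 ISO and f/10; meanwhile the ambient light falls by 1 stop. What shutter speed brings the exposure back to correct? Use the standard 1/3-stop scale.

20 s

Scene light: 1 stop darker.
ISO: 250 → 200 → 160 → 125 → 100 → 80 → 64 — 2 stops dropped (darker).
Aperture: f/16 → f/14 → f/13 → f/11 → f/10 — 1 1/3 stops wider (brighter).
Net so far: 1 2/3 stops darker. Shutter speed: 6 → 8 → 10 → 13 → 15 → 20.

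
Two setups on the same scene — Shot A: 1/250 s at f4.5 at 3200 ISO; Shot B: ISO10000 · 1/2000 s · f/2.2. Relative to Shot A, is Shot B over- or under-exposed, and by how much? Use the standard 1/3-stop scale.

Aperture: f/4.5 → f/4 → f/3.5 → f/3.2 → f/2.8 → f/2.5 → f/2.2 — 2 stops larger aperture (brighter).
Shutter speed: 1/250 → 1/320 → 1/400 → 1/500 → 1/640 → 1/800 → 1/1000 → 1/1250 → 1/1600 → 1/2000 — 3 stops faster (darker).
ISO: 3200 → 4000 → 5000 → 6400 → 8000 → 10000 — 1 2/3 stops raised (brighter).
Net: +2 −3 +1 2/3 = +2/3 stops.

2/3 stop brighter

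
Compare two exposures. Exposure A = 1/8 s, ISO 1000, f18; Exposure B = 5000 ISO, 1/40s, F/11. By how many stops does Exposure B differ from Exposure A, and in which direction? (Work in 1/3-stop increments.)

1 1/3 stops brighter

Aperture: f/18 → f/16 → f/14 → f/13 → f/11 — 1 1/3 stops larger aperture (brighter).
Shutter speed: 1/8 → 1/10 → 1/13 → 1/15 → 1/20 → 1/25 → 1/30 → 1/40 — 2 1/3 stops shorter (darker).
ISO: 1000 → 1250 → 1600 → 2000 → 2500 → 3200 → 4000 → 5000 — 2 1/3 stops higher (brighter).
Net: +1 1/3 −2 1/3 +2 1/3 = +1 1/3 stops.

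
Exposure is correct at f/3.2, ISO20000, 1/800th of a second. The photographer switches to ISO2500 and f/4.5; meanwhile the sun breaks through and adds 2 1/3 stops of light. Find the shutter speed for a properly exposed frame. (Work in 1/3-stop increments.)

Scene light: 2 1/3 stops brighter.
ISO: 20000 → 16000 → 12800 → 10000 → 8000 → 6400 → 5000 → 4000 → 3200 → 2500 — 3 stops dropped (darker).
Aperture: f/3.2 → f/3.5 → f/4 → f/4.5 — 1 stop smaller aperture (darker).
Net so far: 1 2/3 stops darker. Shutter speed: 1/800 → 1/640 → 1/500 → 1/400 → 1/320 → 1/250.

1/250s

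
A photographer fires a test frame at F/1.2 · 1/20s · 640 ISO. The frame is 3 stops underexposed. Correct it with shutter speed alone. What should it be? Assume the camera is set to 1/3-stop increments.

Underexposed by 3 stops → need 3 stops brighter.
Shutter speed: 1/20 → 1/15 → 1/13 → 1/10 → 1/8 → 1/6 → 1/5 → 1/4 → 0.3 → 0.4.

0.4 s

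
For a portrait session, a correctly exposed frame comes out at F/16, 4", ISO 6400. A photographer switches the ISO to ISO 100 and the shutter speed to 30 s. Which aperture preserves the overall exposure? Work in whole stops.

ISO: 6400 → 3200 → 1600 → 800 → 400 → 200 → 100 — 6 stops dropped (darker).
Shutter speed: 4 → 8 → 15 → 30 — 3 stops longer (brighter).
Net change so far: 3 stops darker. Offset with the aperture: f/16 → f/11 → f/8 → f/5.6.

f/5.6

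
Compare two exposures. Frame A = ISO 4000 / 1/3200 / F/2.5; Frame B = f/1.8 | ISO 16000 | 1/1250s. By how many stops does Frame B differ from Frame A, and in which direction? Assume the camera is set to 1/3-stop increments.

4 1/3 stops brighter

Aperture: f/2.5 → f/2.2 → f/2 → f/1.8 — 1 stop wider (brighter).
Shutter speed: 1/3200 → 1/2500 → 1/2000 → 1/1600 → 1/1250 — 1 1/3 stops longer (brighter).
ISO: 4000 → 5000 → 6400 → 8000 → 10000 → 12800 → 16000 — 2 stops raised (brighter).
Net: +1 +1 1/3 +2 = +4 1/3 stops.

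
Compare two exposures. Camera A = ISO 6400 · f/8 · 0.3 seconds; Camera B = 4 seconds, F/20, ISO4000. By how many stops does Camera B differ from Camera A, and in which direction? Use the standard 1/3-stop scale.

1/3 stop brighter

Aperture: f/8 → f/9 → f/10 → f/11 → f/13 → f/14 → f/16 → f/18 → f/20 — 2 2/3 stops stopped down (darker).
Shutter speed: 0.3 → 0.4 → 0.5 → 0.6 → 0.8 → 1 → 1.3 → 1.6 → 2 → 2.5 → 3.2 → 4 — 3 2/3 stops slower (brighter).
ISO: 6400 → 5000 → 4000 — 2/3 stop lower (darker).
Net: −2 2/3 +3 2/3 −2/3 = +1/3 stops.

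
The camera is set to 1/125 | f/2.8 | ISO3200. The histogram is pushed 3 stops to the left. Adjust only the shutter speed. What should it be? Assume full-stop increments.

Underexposed by 3 stops → need 3 stops brighter.
Shutter speed: 1/125 → 1/60 → 1/30 → 1/15.

1/15s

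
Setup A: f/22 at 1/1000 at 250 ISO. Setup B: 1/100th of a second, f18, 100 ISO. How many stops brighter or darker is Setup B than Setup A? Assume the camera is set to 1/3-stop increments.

Aperture: f/22 → f/20 → f/18 — 2/3 stop opened up (brighter).
Shutter speed: 1/1000 → 1/800 → 1/640 → 1/500 → 1/400 → 1/320 → 1/250 → 1/200 → 1/160 → 1/125 → 1/100 — 3 1/3 stops longer (brighter).
ISO: 250 → 200 → 160 → 125 → 100 — 1 1/3 stops lower (darker).
Net: +2/3 +3 1/3 −1 1/3 = +2 2/3 stops.

2 2/3 stops brighter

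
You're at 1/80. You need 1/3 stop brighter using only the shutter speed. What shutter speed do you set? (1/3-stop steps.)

Shutter speed: 1/80 → 1/60 — 1/3 stop longer (brighter).

1/60s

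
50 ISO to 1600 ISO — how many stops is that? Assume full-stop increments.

50 → 100 → 200 → 400 → 800 → 1600 — count the steps: 5 stops.

5 stops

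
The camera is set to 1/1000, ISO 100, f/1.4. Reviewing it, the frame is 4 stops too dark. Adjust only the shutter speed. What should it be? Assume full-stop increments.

1/60s

Underexposed by 4 stops → need 4 stops brighter.
Shutter speed: 1/1000 → 1/500 → 1/250 → 1/125 → 1/60.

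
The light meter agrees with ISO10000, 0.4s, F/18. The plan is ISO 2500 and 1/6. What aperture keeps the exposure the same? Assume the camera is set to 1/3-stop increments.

f/5.6

ISO: 10000 → 8000 → 6400 → 5000 → 4000 → 3200 → 2500 — 2 stops dropped (darker).
Shutter speed: 0.4 → 0.3 → 1/4 → 1/5 → 1/6 — 1 1/3 stops shorter (darker).
Net change so far: 3 1/3 stops darker. Offset with the aperture: f/18 → f/16 → f/14 → f/13 → f/11 → f/10 → f/9 → f/8 → f/7.1 → f/6.3 → f/5.6.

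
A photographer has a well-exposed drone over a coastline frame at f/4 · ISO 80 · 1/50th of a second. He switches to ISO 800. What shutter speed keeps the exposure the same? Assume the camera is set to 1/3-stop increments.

1/500s

ISO: 80 → 100 → 125 → 160 → 200 → 250 → 320 → 400 → 500 → 640 → 800 — 3 1/3 stops raised (brighter).
Need 3 1/3 stops darker from the shutter speed: 1/50 → 1/60 → 1/80 → 1/100 → 1/125 → 1/160 → 1/200 → 1/250 → 1/320 → 1/400 → 1/500.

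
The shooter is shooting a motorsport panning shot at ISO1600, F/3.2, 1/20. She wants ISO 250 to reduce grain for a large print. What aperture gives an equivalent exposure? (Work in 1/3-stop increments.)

ISO: 1600 → 1250 → 1000 → 800 → 640 → 500 → 400 → 320 → 250 — 2 2/3 stops dropped (darker).
Need 2 2/3 stops brighter from the aperture: f/3.2 → f/2.8 → f/2.5 → f/2.2 → f/2 → f/1.8 → f/1.6 → f/1.4 → f/1.2.

f/1.2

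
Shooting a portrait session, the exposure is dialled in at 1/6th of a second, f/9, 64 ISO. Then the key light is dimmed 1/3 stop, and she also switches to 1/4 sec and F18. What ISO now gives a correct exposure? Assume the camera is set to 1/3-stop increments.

Scene light: 1/3 stop darker.
Shutter speed: 1/6 → 1/5 → 1/4 — 2/3 stop longer (brighter).
Aperture: f/9 → f/10 → f/11 → f/13 → f/14 → f/16 → f/18 — 2 stops smaller aperture (darker).
Net so far: 1 2/3 stops darker. ISO: 64 → 80 → 100 → 125 → 160 → 200.

ISO 200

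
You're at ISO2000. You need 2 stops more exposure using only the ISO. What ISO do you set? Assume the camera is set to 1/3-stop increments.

ISO: 2000 → 2500 → 3200 → 4000 → 5000 → 6400 → 8000 — 2 stops raised (brighter).

ISO 8000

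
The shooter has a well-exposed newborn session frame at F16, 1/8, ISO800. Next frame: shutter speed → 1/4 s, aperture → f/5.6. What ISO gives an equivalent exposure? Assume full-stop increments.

ISO 50

Shutter speed: 1/8 → 1/4 — 1 stop longer (brighter).
Aperture: f/16 → f/11 → f/8 → f/5.6 — 3 stops wider (brighter).
Net change so far: 4 stops brighter. Offset with the ISO: 800 → 400 → 200 → 100 → 50.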